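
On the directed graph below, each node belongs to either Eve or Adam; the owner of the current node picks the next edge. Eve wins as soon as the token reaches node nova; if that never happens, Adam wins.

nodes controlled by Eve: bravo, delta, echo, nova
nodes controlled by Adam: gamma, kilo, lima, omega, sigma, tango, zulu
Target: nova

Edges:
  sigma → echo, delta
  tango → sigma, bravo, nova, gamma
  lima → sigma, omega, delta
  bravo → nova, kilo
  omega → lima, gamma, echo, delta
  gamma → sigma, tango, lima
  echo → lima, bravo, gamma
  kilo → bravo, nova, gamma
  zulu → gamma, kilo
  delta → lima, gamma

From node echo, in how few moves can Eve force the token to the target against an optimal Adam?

A0 = {nova}
A1: add {bravo} — bravo (Eve) has bravo→nova.
A2: add {echo} — echo (Eve) has echo→bravo.
A3 = A2; e.g. sigma (Adam) can still go to delta. Fixed point.
echo enters the attractor at level 2, so Eve can force the target in 2 moves from there.

2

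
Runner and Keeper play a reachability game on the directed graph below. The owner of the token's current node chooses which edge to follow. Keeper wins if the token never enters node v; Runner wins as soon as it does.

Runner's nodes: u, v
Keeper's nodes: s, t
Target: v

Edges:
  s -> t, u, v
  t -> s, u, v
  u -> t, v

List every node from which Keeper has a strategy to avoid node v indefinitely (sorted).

A0 = {v}
A1: add {u} — u (Runner) has u→v.
A2 = A1; e.g. s (Keeper) can still go to t. Fixed point.
Runner's attractor = {u, v}; Keeper avoids the target exactly from the complement.

s, t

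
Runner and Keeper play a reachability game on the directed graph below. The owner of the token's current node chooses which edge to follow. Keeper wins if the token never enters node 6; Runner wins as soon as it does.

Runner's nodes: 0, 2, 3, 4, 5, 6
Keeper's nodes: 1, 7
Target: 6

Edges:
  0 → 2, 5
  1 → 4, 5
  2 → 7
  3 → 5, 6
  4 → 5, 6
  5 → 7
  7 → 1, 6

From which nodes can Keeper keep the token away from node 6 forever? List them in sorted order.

A0 = {6}
A1: add {3, 4} — 3 (Runner) has 3→6; 4 (Runner) has 4→6.
A2 = A1; e.g. 0 (Runner) has no edge into A1. Fixed point.
Runner's attractor = {3, 4, 6}; Keeper avoids the target exactly from the complement.

0, 1, 2, 5, 7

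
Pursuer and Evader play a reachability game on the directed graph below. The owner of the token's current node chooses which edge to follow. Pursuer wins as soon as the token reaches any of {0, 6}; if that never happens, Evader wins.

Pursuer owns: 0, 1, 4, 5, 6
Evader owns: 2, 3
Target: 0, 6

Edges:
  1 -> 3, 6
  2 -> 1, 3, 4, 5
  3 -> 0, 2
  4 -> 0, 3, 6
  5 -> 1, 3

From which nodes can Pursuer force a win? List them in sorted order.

0, 1, 4, 5, 6

A0 = {0, 6}
A1: add {1, 4} — 1 (Pursuer) has 1→6; 4 (Pursuer) has 4→0.
A2: add {5} — 5 (Pursuer) has 5→1.
A3 = A2; e.g. 2 (Evader) can still go to 3. Fixed point.
Pursuer's winning region = {0, 1, 4, 5, 6}.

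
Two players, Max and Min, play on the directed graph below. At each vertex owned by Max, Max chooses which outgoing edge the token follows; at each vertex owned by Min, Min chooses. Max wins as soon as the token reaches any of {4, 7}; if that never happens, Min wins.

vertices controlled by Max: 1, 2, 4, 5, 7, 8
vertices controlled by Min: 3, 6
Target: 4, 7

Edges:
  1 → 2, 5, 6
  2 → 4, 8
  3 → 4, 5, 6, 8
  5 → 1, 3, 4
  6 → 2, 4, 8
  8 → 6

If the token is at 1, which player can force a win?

A0 = {4, 7}
A1: add {2, 5} — 2 (Max) has 2→4; 5 (Max) has 5→4.
A2: add {1} — 1 (Max) has 1→2.
A3 = A2; e.g. 3 (Min) can still go to 6. Fixed point.
1 ∈ A2, so Max can force the target.

Max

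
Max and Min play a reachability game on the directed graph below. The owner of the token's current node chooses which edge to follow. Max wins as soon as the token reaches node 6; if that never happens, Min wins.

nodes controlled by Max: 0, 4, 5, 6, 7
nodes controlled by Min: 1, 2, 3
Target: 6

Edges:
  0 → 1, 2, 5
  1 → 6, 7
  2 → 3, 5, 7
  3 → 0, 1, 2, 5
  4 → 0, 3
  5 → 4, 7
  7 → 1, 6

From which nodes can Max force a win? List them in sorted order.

0, 1, 4, 5, 6, 7

A0 = {6}
A1: add {7} — 7 (Max) has 7→6.
A2: add {1, 5} — 1 (Min): all of {6, 7} already in; 5 (Max) has 5→7.
A3: add {0} — 0 (Max) has 0→1.
A4: add {4} — 4 (Max) has 4→0.
A5 = A4; e.g. 2 (Min) can still go to 3. Fixed point.
Max's winning region = {0, 1, 4, 5, 6, 7}.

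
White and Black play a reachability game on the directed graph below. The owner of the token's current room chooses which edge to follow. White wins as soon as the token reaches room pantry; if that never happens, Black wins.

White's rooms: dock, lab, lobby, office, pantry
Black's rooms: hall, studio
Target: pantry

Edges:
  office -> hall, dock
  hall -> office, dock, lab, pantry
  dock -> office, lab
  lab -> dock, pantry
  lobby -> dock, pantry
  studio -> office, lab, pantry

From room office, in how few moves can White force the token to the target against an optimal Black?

A0 = {pantry}
A1: add {lab, lobby} — lab (White) has lab→pantry; lobby (White) has lobby→pantry.
A2: add {dock} — dock (White) has dock→lab.
A3: add {office} — office (White) has office→dock.
office enters the attractor at level 3, so White can force the target in 3 moves from there.

3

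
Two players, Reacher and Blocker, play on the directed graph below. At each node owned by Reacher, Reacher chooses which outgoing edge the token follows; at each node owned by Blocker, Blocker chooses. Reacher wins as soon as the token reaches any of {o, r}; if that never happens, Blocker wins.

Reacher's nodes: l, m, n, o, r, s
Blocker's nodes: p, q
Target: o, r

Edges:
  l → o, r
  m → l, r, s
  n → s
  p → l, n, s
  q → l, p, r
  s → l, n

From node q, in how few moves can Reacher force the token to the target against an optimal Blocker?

5

A0 = {o, r}
A1: add {l, m} — l (Reacher) has l→o; m (Reacher) has m→r.
A2: add {s} — s (Reacher) has s→l.
A3: add {n} — n (Reacher) has n→s.
A4: add {p} — p (Blocker): all of {l, n, s} already in.
A5: add {q} — q (Blocker): all of {l, p, r} already in.
A5 = all vertices. Fixed point.
q enters the attractor at level 5, so Reacher can force the target in 5 moves from there.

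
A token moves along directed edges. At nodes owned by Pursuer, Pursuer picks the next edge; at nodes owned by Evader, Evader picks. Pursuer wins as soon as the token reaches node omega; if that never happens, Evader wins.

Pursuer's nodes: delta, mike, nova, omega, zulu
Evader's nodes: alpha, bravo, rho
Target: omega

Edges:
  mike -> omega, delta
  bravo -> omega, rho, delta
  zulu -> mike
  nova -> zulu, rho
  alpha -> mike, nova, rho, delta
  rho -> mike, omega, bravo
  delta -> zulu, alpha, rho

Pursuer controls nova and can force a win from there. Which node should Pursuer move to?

zulu

A0 = {omega}
A1: add {mike} — mike (Pursuer) has mike→omega.
A2: add {zulu} — zulu (Pursuer) has zulu→mike.
A3: add {delta, nova} — nova (Pursuer) has nova→zulu; delta (Pursuer) has delta→zulu.
A4 = A3; e.g. bravo (Evader) can still go to rho. Fixed point.
From nova, successor zulu is in the attractor (rank 2); the other successor rho is not.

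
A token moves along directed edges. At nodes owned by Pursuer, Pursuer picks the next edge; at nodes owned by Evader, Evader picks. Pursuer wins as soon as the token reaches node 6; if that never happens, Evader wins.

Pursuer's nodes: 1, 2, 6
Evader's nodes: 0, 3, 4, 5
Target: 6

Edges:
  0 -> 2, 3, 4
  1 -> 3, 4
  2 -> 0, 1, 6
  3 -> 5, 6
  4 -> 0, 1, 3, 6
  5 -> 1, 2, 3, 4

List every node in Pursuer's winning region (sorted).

2, 6

A0 = {6}
A1: add {2} — 2 (Pursuer) has 2→6.
A2 = A1; e.g. 0 (Evader) can still go to 3. Fixed point.
Pursuer's winning region = {2, 6}.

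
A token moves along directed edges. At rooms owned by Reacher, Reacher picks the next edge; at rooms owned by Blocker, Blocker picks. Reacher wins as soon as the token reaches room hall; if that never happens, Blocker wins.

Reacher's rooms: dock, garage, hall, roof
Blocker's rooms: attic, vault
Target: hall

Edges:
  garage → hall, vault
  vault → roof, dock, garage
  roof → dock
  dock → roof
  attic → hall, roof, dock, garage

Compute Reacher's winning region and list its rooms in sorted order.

A0 = {hall}
A1: add {garage} — garage (Reacher) has garage→hall.
A2 = A1; e.g. vault (Blocker) can still go to roof. Fixed point.
Reacher's winning region = {garage, hall}.

garage, hall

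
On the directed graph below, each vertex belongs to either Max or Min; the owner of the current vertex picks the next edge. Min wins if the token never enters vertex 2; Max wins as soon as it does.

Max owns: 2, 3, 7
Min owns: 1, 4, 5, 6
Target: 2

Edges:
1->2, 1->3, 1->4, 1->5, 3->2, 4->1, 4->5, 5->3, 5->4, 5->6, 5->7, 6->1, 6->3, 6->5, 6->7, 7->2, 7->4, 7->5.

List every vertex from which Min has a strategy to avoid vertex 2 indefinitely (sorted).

1, 4, 5, 6

A0 = {2}
A1: add {3, 7} — 3 (Max) has 3→2; 7 (Max) has 7→2.
A2 = A1; e.g. 1 (Min) can still go to 4. Fixed point.
Max's attractor = {2, 3, 7}; Min avoids the target exactly from the complement.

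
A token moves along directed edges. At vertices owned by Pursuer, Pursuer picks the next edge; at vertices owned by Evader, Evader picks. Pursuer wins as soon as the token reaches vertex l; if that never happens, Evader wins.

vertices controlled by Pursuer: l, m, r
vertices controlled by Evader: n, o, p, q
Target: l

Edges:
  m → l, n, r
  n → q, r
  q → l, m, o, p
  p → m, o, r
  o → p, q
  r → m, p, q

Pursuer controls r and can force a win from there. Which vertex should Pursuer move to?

A0 = {l}
A1: add {m} — m (Pursuer) has m→l.
A2: add {r} — r (Pursuer) has r→m.
A3 = A2; e.g. n (Evader) can still go to q. Fixed point.
From r, successor m is in the attractor (rank 1); the other successors p, q are not.

m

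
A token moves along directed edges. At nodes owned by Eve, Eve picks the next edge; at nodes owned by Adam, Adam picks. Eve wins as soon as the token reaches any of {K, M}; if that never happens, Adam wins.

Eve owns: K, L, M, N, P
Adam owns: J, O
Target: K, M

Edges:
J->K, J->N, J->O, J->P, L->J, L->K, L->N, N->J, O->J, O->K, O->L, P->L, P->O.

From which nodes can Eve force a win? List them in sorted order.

A0 = {K, M}
A1: add {L} — L (Eve) has L→K.
A2: add {P} — P (Eve) has P→L.
A3 = A2; e.g. J (Adam) can still go to N. Fixed point.
Eve's winning region = {K, L, M, P}.

K, L, M, P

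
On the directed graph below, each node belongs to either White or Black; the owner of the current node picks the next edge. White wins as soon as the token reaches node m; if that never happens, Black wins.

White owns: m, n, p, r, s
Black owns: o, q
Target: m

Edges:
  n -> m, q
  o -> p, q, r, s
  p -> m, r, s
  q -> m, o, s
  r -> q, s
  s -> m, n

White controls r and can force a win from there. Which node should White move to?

s

A0 = {m}
A1: add {n, p, s} — n (White) has n→m; p (White) has p→m; s (White) has s→m.
A2: add {r} — r (White) has r→s.
A3 = A2; e.g. o (Black) can still go to q. Fixed point.
From r, successor s is in the attractor (rank 1); the other successor q is not.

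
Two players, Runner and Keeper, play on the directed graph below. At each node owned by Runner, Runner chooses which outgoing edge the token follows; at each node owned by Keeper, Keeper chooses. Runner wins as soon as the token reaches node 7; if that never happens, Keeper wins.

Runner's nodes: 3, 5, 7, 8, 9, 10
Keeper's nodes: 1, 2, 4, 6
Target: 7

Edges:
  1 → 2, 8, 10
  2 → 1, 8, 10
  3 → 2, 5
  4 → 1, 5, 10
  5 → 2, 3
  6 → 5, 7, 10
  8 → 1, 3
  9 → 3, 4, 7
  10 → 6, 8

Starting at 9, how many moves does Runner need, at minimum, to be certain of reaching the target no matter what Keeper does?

1

A0 = {7}
A1: add {9} — 9 (Runner) has 9→7.
A2 = A1; e.g. 1 (Keeper) can still go to 2. Fixed point.
9 enters the attractor at level 1, so Runner can force the target in 1 move from there.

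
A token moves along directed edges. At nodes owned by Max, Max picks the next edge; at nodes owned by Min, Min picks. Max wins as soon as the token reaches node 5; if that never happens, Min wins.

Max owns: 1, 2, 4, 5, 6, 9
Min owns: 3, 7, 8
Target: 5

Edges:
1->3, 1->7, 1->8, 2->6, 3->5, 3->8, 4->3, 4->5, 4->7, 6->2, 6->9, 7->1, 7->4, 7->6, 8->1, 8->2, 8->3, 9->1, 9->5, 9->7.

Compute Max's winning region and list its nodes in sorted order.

2, 4, 5, 6, 9

A0 = {5}
A1: add {4, 9} — 4 (Max) has 4→5; 9 (Max) has 9→5.
A2: add {6} — 6 (Max) has 6→9.
A3: add {2} — 2 (Max) has 2→6.
A4 = A3; e.g. 1 (Max) has no edge into A3. Fixed point.
Max's winning region = {2, 4, 5, 6, 9}.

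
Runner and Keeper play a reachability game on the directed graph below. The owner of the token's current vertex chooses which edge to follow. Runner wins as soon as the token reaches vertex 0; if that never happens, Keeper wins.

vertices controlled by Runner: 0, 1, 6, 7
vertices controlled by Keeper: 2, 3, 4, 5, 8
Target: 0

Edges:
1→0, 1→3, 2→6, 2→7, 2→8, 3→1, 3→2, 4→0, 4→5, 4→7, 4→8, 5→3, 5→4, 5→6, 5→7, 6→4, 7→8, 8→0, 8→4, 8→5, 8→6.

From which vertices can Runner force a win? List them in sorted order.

0, 1

A0 = {0}
A1: add {1} — 1 (Runner) has 1→0.
A2 = A1; e.g. 2 (Keeper) can still go to 6. Fixed point.
Runner's winning region = {0, 1}.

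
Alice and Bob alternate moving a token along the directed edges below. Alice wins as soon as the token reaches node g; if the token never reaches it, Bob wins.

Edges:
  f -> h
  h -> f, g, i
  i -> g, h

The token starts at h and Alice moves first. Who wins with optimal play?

Track states (vertex, player-to-move).
A0 = {(g,Alice), (g,Bob)}
A1: add {(h,Alice), (i,Alice)}.
(h,Alice) ∈ A1 ⇒ Alice forces the target.

Alice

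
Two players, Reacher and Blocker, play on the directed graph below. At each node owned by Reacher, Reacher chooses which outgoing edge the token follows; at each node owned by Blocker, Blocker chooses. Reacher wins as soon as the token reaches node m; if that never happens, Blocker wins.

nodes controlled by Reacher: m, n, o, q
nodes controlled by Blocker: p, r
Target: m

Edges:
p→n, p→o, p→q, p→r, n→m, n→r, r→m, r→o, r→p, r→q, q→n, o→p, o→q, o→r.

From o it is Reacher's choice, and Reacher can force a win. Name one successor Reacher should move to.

q

A0 = {m}
A1: add {n} — n (Reacher) has n→m.
A2: add {q} — q (Reacher) has q→n.
A3: add {o} — o (Reacher) has o→q.
A4 = A3; e.g. p (Blocker) can still go to r. Fixed point.
From o, successor q is in the attractor (rank 2); the other successors p, r are not.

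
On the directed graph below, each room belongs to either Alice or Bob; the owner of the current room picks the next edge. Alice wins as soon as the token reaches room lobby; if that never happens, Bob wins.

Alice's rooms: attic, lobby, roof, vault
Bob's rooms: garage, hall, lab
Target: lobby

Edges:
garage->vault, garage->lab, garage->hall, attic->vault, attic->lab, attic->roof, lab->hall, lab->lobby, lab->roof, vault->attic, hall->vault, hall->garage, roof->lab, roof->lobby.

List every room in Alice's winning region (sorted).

attic, lobby, roof, vault

A0 = {lobby}
A1: add {roof} — roof (Alice) has roof→lobby.
A2: add {attic} — attic (Alice) has attic→roof.
A3: add {vault} — vault (Alice) has vault→attic.
A4 = A3; e.g. garage (Bob) can still go to lab. Fixed point.
Alice's winning region = {attic, lobby, roof, vault}.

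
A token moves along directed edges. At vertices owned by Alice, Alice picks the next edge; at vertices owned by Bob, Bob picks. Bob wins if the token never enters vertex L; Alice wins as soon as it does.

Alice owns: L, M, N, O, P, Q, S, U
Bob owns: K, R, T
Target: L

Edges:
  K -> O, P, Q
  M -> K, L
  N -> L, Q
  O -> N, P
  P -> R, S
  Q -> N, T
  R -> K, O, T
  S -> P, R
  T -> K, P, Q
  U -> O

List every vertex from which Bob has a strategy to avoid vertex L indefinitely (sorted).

K, P, R, S, T

A0 = {L}
A1: add {M, N} — M (Alice) has M→L; N (Alice) has N→L.
A2: add {O, Q} — O (Alice) has O→N; Q (Alice) has Q→N.
A3: add {U} — U (Alice) has U→O.
A4 = A3; e.g. K (Bob) can still go to P. Fixed point.
Alice's attractor = {L, M, N, O, Q, U}; Bob avoids the target exactly from the complement.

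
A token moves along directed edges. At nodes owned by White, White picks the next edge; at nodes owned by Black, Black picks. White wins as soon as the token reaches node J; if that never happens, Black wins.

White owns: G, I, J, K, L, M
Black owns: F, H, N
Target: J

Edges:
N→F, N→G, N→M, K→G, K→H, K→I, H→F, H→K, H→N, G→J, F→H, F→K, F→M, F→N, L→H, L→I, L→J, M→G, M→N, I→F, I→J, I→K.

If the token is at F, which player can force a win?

Black

A0 = {J}
A1: add {G, I, L} — G (White) has G→J; I (White) has I→J; L (White) has L→J.
A2: add {K, M} — K (White) has K→G; M (White) has M→G.
A3 = A2; e.g. F (Black) can still go to H. Fixed point.
F never enters the attractor, so Black can avoid the target forever.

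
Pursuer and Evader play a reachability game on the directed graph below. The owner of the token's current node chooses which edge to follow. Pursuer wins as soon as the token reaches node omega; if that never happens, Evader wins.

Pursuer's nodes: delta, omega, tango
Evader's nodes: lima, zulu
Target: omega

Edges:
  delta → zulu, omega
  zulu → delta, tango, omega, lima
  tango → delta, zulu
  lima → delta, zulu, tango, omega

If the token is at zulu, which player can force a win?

Evader

A0 = {omega}
A1: add {delta} — delta (Pursuer) has delta→omega.
A2: add {tango} — tango (Pursuer) has tango→delta.
A3 = A2; e.g. zulu (Evader) can still go to lima. Fixed point.
zulu never enters the attractor, so Evader can avoid the target forever.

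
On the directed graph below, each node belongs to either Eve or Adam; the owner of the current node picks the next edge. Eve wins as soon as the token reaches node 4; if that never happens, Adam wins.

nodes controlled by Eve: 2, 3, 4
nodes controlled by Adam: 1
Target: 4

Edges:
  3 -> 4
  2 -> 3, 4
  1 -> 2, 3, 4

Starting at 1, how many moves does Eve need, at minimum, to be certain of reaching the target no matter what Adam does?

2

A0 = {4}
A1: add {2, 3} — 2 (Eve) has 2→4; 3 (Eve) has 3→4.
A2: add {1} — 1 (Adam): all of {2, 3, 4} already in.
A2 = all vertices. Fixed point.
1 enters the attractor at level 2, so Eve can force the target in 2 moves from there.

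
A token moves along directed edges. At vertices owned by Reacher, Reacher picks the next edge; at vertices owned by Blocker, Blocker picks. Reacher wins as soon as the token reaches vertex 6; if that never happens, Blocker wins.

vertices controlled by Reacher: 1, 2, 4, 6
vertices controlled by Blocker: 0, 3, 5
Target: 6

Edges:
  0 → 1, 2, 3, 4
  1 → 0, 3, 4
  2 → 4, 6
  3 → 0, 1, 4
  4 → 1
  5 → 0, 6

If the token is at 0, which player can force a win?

A0 = {6}
A1: add {2} — 2 (Reacher) has 2→6.
A2 = A1; e.g. 0 (Blocker) can still go to 1. Fixed point.
0 never enters the attractor, so Blocker can avoid the target forever.

Blocker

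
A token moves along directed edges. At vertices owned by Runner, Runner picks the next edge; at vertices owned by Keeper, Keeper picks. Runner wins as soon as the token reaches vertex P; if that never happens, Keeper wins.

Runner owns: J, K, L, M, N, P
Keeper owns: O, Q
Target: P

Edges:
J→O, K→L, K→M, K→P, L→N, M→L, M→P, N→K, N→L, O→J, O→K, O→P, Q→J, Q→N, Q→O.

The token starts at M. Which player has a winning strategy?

A0 = {P}
A1: add {K, M} — K (Runner) has K→P; M (Runner) has M→P.
M ∈ A1, so Runner can force the target.

Runner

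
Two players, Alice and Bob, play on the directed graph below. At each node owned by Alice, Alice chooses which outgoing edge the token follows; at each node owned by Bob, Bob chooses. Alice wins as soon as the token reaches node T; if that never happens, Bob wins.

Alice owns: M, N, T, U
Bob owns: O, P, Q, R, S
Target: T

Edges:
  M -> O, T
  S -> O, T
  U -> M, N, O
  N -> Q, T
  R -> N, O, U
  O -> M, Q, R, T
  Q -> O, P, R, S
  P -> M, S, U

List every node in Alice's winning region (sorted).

M, N, T, U

A0 = {T}
A1: add {M, N} — M (Alice) has M→T; N (Alice) has N→T.
A2: add {U} — U (Alice) has U→M.
A3 = A2; e.g. O (Bob) can still go to Q. Fixed point.
Alice's winning region = {M, N, T, U}.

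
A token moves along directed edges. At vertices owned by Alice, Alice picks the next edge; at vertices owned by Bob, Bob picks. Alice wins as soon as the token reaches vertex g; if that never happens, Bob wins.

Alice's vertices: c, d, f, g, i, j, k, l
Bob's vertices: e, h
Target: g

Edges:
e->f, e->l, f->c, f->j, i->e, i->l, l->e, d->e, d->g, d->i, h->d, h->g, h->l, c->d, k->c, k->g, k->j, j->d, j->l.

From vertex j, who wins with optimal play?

A0 = {g}
A1: add {d, k} — d (Alice) has d→g; k (Alice) has k→g.
A2: add {c, j} — c (Alice) has c→d; j (Alice) has j→d.
j ∈ A2, so Alice can force the target.

Alice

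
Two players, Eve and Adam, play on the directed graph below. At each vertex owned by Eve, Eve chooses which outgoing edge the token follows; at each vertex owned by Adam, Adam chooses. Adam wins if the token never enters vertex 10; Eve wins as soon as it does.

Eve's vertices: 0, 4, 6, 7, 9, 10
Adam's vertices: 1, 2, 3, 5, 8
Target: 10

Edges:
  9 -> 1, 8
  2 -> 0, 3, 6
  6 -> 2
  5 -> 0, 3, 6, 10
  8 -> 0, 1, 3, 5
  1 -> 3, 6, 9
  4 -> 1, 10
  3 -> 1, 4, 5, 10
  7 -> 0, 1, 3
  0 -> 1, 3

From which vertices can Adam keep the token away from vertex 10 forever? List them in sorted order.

0, 1, 2, 3, 5, 6, 7, 8, 9

A0 = {10}
A1: add {4} — 4 (Eve) has 4→10.
A2 = A1; e.g. 0 (Eve) has no edge into A1. Fixed point.
Eve's attractor = {4, 10}; Adam avoids the target exactly from the complement.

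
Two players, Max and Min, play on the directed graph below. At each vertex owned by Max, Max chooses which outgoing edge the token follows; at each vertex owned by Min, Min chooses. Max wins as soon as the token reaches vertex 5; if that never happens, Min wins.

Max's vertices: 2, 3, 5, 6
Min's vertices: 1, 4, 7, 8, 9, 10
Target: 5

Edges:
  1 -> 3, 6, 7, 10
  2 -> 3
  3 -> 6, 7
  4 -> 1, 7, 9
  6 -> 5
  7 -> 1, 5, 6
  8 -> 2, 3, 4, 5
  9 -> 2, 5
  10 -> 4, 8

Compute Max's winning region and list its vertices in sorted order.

A0 = {5}
A1: add {6} — 6 (Max) has 6→5.
A2: add {3} — 3 (Max) has 3→6.
A3: add {2} — 2 (Max) has 2→3.
A4: add {9} — 9 (Min): all of {2, 5} already in.
A5 = A4; e.g. 1 (Min) can still go to 7. Fixed point.
Max's winning region = {2, 3, 5, 6, 9}.

2, 3, 5, 6, 9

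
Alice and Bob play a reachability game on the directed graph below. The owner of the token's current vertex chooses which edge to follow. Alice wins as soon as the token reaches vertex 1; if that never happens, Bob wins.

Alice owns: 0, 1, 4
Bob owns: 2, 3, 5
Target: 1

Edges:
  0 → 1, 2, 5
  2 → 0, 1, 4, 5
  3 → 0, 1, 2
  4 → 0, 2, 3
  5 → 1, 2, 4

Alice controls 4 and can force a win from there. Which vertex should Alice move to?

A0 = {1}
A1: add {0} — 0 (Alice) has 0→1.
A2: add {4} — 4 (Alice) has 4→0.
A3 = A2; e.g. 2 (Bob) can still go to 5. Fixed point.
From 4, successor 0 is in the attractor (rank 1); the other successors 2, 3 are not.

0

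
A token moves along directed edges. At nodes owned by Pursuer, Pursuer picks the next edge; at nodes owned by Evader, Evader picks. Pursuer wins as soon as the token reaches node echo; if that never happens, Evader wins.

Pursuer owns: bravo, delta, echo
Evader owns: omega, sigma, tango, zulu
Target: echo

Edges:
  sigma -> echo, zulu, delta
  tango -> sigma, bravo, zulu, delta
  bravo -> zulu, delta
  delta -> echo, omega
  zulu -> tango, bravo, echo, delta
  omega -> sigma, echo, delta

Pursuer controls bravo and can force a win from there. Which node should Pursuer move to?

A0 = {echo}
A1: add {delta} — delta (Pursuer) has delta→echo.
A2: add {bravo} — bravo (Pursuer) has bravo→delta.
A3 = A2; e.g. sigma (Evader) can still go to zulu. Fixed point.
From bravo, successor delta is in the attractor (rank 1); the other successor zulu is not.

delta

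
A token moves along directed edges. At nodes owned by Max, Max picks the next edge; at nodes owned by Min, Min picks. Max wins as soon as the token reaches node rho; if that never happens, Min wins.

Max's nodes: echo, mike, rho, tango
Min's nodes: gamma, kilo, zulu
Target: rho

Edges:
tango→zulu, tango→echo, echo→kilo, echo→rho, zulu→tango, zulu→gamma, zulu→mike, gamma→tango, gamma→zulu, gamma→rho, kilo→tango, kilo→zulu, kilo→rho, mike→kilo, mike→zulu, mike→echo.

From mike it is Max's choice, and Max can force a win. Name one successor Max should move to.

echo

A0 = {rho}
A1: add {echo} — echo (Max) has echo→rho.
A2: add {mike, tango} — tango (Max) has tango→echo; mike (Max) has mike→echo.
A3 = A2; e.g. kilo (Min) can still go to zulu. Fixed point.
From mike, successor echo is in the attractor (rank 1); the other successors kilo, zulu are not.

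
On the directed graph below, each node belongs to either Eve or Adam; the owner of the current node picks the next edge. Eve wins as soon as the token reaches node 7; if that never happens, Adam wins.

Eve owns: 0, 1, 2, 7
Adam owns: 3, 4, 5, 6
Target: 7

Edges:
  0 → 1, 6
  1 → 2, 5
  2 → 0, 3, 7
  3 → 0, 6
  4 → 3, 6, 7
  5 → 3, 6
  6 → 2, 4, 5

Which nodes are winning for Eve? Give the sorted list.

A0 = {7}
A1: add {2} — 2 (Eve) has 2→7.
A2: add {1} — 1 (Eve) has 1→2.
A3: add {0} — 0 (Eve) has 0→1.
A4 = A3; e.g. 3 (Adam) can still go to 6. Fixed point.
Eve's winning region = {0, 1, 2, 7}.

0, 1, 2, 7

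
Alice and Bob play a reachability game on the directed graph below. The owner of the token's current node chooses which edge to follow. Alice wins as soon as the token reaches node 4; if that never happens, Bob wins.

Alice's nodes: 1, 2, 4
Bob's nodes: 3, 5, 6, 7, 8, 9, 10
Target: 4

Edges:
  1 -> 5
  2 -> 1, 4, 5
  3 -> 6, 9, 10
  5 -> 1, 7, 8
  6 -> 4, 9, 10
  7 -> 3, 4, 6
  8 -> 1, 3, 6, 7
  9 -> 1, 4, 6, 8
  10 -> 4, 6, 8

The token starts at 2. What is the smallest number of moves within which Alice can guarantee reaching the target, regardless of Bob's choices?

1

A0 = {4}
A1: add {2} — 2 (Alice) has 2→4.
A2 = A1; e.g. 1 (Alice) has no edge into A1. Fixed point.
2 enters the attractor at level 1, so Alice can force the target in 1 move from there.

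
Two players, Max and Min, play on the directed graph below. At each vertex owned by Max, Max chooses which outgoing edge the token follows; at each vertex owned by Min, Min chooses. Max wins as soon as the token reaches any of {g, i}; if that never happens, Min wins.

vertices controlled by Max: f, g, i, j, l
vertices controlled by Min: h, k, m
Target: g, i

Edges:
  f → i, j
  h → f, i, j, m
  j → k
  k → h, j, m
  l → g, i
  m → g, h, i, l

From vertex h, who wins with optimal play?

A0 = {g, i}
A1: add {f, l} — f (Max) has f→i; l (Max) has l→g.
A2 = A1; e.g. h (Min) can still go to j. Fixed point.
h never enters the attractor, so Min can avoid the target forever.

Min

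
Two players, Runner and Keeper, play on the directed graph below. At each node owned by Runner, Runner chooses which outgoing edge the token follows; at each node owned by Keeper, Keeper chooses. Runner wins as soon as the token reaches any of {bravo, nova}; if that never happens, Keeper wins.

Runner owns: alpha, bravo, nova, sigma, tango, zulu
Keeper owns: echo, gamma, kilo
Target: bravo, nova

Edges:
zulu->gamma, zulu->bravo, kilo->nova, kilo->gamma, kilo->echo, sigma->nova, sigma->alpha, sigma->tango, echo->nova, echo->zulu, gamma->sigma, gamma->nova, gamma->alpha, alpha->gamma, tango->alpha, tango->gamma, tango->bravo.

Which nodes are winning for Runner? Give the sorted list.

A0 = {bravo, nova}
A1: add {sigma, tango, zulu} — sigma (Runner) has sigma→nova; zulu (Runner) has zulu→bravo; tango (Runner) has tango→bravo.
A2: add {echo} — echo (Keeper): all of {nova, zulu} already in.
A3 = A2; e.g. kilo (Keeper) can still go to gamma. Fixed point.
Runner's winning region = {bravo, echo, nova, sigma, tango, zulu}.

bravo, echo, nova, sigma, tango, zulu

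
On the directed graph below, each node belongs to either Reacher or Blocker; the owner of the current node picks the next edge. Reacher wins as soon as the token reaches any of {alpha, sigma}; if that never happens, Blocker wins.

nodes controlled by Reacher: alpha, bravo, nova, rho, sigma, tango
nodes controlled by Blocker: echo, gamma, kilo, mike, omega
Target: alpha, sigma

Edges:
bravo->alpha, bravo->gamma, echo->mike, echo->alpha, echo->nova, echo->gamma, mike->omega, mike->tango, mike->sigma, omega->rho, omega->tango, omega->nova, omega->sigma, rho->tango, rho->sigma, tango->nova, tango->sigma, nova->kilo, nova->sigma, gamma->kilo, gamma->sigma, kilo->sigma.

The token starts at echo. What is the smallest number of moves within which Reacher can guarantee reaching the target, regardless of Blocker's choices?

A0 = {alpha, sigma}
A1: add {bravo, kilo, nova, rho, tango} — bravo (Reacher) has bravo→alpha; rho (Reacher) has rho→sigma; tango (Reacher) has tango→sigma; nova (Reacher) has nova→sigma; kilo (Blocker): all of {sigma} already in.
A2: add {gamma, omega} — omega (Blocker): all of {rho, tango, nova, sigma} already in; gamma (Blocker): all of {kilo, sigma} already in.
A3: add {mike} — mike (Blocker): all of {omega, tango, sigma} already in.
A4: add {echo} — echo (Blocker): all of {mike, alpha, nova, gamma} already in.
A4 = all vertices. Fixed point.
echo enters the attractor at level 4, so Reacher can force the target in 4 moves from there.

4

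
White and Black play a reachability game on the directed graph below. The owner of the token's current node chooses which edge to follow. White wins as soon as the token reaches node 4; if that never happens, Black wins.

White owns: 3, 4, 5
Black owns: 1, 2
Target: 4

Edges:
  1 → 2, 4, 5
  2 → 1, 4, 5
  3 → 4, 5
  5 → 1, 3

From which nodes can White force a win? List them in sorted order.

A0 = {4}
A1: add {3} — 3 (White) has 3→4.
A2: add {5} — 5 (White) has 5→3.
A3 = A2; e.g. 1 (Black) can still go to 2. Fixed point.
White's winning region = {3, 4, 5}.

3, 4, 5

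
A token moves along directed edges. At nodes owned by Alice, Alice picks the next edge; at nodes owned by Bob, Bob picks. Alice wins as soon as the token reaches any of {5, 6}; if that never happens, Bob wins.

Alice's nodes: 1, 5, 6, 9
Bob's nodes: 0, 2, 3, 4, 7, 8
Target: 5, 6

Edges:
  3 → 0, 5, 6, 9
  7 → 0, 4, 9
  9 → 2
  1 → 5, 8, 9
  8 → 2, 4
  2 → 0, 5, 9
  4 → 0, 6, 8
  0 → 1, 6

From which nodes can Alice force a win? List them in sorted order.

A0 = {5, 6}
A1: add {1} — 1 (Alice) has 1→5.
A2: add {0} — 0 (Bob): all of {1, 6} already in.
A3 = A2; e.g. 2 (Bob) can still go to 9. Fixed point.
Alice's winning region = {0, 1, 5, 6}.

0, 1, 5, 6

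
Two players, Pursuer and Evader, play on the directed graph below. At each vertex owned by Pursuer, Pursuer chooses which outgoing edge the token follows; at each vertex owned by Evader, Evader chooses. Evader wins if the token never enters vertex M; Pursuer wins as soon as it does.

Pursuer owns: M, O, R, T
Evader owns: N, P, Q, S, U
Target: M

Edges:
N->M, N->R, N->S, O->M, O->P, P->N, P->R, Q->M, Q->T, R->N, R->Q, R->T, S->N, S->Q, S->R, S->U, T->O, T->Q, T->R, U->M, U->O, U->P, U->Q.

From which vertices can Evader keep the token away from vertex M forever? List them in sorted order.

A0 = {M}
A1: add {O} — O (Pursuer) has O→M.
A2: add {T} — T (Pursuer) has T→O.
A3: add {Q, R} — Q (Evader): all of {M, T} already in; R (Pursuer) has R→T.
A4 = A3; e.g. N (Evader) can still go to S. Fixed point.
Pursuer's attractor = {M, O, Q, R, T}; Evader avoids the target exactly from the complement.

N, P, S, U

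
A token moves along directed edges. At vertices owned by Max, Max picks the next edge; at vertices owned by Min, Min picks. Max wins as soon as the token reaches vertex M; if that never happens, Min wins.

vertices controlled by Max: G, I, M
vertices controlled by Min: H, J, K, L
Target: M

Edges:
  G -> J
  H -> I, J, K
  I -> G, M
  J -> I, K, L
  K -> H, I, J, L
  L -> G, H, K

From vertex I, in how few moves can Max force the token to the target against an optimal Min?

A0 = {M}
A1: add {I} — I (Max) has I→M.
A2 = A1; e.g. G (Max) has no edge into A1. Fixed point.
I enters the attractor at level 1, so Max can force the target in 1 move from there.

1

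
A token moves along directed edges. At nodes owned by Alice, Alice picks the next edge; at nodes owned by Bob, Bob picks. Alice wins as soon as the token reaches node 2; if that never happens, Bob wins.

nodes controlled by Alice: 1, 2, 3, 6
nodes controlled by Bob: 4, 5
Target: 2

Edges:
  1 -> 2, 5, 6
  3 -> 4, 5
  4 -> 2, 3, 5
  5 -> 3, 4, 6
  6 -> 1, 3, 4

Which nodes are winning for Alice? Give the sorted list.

A0 = {2}
A1: add {1} — 1 (Alice) has 1→2.
A2: add {6} — 6 (Alice) has 6→1.
A3 = A2; e.g. 3 (Alice) has no edge into A2. Fixed point.
Alice's winning region = {1, 2, 6}.

1, 2, 6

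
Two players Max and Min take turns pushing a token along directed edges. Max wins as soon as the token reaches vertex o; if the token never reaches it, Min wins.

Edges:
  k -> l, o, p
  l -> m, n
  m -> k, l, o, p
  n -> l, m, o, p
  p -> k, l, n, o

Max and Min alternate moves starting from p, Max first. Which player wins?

Track states (vertex, player-to-move).
A0 = {(o,Max), (o,Min)}
A1: add {(k,Max), (m,Max), (n,Max), (p,Max)}.
(p,Max) ∈ A1 ⇒ Max forces the target.

Max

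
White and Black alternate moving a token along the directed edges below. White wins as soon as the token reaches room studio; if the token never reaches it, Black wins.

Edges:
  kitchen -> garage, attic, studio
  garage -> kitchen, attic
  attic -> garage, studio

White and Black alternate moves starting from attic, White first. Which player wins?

Track states (vertex, player-to-move).
A0 = {(studio,White), (studio,Black)}
A1: add {(kitchen,White), (attic,White)}.
(attic,White) ∈ A1 ⇒ White forces the target.

White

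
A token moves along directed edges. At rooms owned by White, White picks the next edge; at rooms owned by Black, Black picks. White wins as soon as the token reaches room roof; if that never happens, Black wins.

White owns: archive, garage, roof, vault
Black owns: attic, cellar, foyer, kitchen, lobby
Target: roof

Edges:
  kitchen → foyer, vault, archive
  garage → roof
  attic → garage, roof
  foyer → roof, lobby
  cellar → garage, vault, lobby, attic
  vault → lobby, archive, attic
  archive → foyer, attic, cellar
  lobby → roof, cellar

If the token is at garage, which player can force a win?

White

A0 = {roof}
A1: add {garage} — garage (White) has garage→roof.
garage ∈ A1, so White can force the target.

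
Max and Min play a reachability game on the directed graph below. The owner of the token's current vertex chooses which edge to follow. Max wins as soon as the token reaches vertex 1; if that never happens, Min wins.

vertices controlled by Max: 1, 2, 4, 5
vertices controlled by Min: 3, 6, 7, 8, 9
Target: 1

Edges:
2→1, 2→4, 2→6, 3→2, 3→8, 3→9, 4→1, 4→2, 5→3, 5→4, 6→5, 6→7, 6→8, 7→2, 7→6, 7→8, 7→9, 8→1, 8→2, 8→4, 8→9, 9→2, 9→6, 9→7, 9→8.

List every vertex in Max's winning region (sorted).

A0 = {1}
A1: add {2, 4} — 2 (Max) has 2→1; 4 (Max) has 4→1.
A2: add {5} — 5 (Max) has 5→4.
A3 = A2; e.g. 3 (Min) can still go to 8. Fixed point.
Max's winning region = {1, 2, 4, 5}.

1, 2, 4, 5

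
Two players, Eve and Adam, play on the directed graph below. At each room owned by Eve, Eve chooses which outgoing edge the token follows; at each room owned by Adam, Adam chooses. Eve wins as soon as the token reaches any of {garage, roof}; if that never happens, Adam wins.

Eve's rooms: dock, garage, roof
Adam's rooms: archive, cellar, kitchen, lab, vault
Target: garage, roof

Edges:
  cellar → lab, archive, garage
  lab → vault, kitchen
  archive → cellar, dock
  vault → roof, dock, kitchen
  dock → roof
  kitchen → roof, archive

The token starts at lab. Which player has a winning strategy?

Adam

A0 = {garage, roof}
A1: add {dock} — dock (Eve) has dock→roof.
A2 = A1; e.g. cellar (Adam) can still go to lab. Fixed point.
lab never enters the attractor, so Adam can avoid the target forever.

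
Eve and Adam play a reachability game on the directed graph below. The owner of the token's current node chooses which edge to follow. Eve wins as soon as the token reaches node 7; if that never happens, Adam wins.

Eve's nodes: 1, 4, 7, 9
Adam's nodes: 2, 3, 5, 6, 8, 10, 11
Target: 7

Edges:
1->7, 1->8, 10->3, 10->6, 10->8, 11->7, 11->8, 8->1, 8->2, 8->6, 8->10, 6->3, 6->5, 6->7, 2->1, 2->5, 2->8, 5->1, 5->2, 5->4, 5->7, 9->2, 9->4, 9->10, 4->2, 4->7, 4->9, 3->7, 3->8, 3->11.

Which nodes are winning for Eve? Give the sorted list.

1, 4, 7, 9

A0 = {7}
A1: add {1, 4} — 1 (Eve) has 1→7; 4 (Eve) has 4→7.
A2: add {9} — 9 (Eve) has 9→4.
A3 = A2; e.g. 2 (Adam) can still go to 5. Fixed point.
Eve's winning region = {1, 4, 7, 9}.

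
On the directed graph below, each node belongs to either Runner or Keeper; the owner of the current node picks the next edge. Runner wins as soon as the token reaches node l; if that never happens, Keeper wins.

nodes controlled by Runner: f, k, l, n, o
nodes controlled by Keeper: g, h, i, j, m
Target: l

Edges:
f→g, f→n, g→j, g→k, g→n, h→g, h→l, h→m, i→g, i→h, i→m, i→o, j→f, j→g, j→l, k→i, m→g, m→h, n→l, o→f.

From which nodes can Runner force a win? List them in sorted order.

A0 = {l}
A1: add {n} — n (Runner) has n→l.
A2: add {f} — f (Runner) has f→n.
A3: add {o} — o (Runner) has o→f.
A4 = A3; e.g. g (Keeper) can still go to j. Fixed point.
Runner's winning region = {f, l, n, o}.

f, l, n, o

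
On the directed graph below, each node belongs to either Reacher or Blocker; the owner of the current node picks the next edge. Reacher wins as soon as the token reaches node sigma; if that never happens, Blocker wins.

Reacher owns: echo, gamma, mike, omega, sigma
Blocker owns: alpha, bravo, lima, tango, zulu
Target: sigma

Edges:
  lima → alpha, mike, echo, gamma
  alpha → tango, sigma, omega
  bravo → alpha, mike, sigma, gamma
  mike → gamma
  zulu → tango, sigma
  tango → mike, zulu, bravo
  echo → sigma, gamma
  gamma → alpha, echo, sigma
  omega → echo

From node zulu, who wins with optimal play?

Blocker

A0 = {sigma}
A1: add {echo, gamma} — echo (Reacher) has echo→sigma; gamma (Reacher) has gamma→sigma.
A2: add {mike, omega} — mike (Reacher) has mike→gamma; omega (Reacher) has omega→echo.
A3 = A2; e.g. alpha (Blocker) can still go to tango. Fixed point.
zulu never enters the attractor, so Blocker can avoid the target forever.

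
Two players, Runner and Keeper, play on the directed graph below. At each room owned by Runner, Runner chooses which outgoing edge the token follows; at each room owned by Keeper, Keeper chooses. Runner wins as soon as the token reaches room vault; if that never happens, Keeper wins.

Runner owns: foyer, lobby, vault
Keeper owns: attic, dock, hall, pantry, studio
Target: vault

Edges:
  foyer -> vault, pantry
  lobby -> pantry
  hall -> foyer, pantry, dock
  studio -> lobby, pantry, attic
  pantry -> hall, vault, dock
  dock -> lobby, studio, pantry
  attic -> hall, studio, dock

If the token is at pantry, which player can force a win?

Keeper

A0 = {vault}
A1: add {foyer} — foyer (Runner) has foyer→vault.
A2 = A1; e.g. lobby (Runner) has no edge into A1. Fixed point.
pantry never enters the attractor, so Keeper can avoid the target forever.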